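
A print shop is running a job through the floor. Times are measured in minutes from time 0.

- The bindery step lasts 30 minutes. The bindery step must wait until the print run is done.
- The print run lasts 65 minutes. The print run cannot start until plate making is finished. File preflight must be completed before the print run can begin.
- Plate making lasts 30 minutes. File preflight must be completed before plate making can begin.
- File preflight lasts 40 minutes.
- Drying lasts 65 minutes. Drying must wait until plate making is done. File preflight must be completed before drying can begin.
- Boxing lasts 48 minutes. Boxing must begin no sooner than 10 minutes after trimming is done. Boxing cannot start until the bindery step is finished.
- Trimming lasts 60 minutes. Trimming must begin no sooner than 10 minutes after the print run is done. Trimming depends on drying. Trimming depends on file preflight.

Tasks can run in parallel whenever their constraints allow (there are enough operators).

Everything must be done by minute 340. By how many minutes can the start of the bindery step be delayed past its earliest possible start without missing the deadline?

127

Nothing blocks file preflight, so it runs from minute 0 to minute 40.
Plate making waits on file preflight (finishes minute 40), so it starts at minute 40 and finishes at 40 + 30 = minute 70.
The print run needs all of plate making (finishes minute 70); file preflight (finishes minute 40). That puts its earliest start at minute 70; it finishes at 70 + 65 = minute 135.
The bindery step cannot begin until the print run (finishes minute 135). It runs from minute 135 to 135 + 30 = minute 165.

Working backward from the deadline:
Nothing follows boxing; the deadline of minute 340 is its only limit. It must start by 340 − 48 = minute 292.
Since boxing (must start by minute 292) depends on it, the bindery step must finish by minute 292. Backing off its 30-minute duration gives a latest start of minute 262.
So the bindery step can start as early as minute 135 and as late as minute 262, giving 262 − 135 = 127 minutes of slack.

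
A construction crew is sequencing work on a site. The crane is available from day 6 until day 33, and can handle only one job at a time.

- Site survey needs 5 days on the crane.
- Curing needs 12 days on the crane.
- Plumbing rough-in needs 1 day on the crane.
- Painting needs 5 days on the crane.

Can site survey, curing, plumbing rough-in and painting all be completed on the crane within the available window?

The crane window is 33 − 6 = 27 days.
Running back to back, the jobs need 5 + 12 + 1 + 5 = 23 days on the crane.
Since 23 ≤ 27, they fit within the window.

Yes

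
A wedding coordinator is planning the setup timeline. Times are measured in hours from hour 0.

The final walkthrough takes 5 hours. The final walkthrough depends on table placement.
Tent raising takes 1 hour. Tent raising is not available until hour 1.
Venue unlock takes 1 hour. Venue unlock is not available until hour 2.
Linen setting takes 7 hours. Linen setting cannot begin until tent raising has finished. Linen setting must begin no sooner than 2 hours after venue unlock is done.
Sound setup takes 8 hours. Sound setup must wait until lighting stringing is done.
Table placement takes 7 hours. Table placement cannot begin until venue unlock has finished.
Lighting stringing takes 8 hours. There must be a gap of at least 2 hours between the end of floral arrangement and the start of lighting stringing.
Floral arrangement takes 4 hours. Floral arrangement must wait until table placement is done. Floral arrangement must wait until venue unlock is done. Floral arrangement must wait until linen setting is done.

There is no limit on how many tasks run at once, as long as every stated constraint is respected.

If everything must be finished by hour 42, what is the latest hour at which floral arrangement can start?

20

Sound setup has no dependents, so it just needs to finish by hour 42. Starting by 42 − 8 = hour 34 achieves that.
Lighting stringing feeds into sound setup (must start by hour 34); so lighting stringing must finish by hour 34 and therefore start by hour 26.
Floral arrangement has to be done before lighting stringing (must start by hour 26, minus 2-hour gap → hour 24). That means finishing by hour 24, i.e. starting by 24 − 4 = hour 20.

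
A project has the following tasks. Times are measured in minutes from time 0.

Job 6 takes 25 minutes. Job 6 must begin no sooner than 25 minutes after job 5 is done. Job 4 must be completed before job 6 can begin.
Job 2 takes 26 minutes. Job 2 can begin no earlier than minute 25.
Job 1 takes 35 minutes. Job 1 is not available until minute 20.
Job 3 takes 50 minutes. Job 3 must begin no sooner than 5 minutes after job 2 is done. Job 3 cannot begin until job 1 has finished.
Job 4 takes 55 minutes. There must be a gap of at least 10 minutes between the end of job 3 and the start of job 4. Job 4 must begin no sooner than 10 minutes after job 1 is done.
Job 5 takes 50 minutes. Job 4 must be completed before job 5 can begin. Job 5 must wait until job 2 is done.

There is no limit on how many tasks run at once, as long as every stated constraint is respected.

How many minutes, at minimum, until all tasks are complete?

271

After its own release at minute 25, job 2 can start at minute 25 and finishes at minute 51.
Job 1 waits on its own release at minute 20, so it starts at minute 20 and finishes at 20 + 35 = minute 55.
Job 3 needs all of job 2 (finishes minute 51, plus 5-minute gap → minute 56); job 1 (finishes minute 55). That puts its earliest start at minute 56; it finishes at 56 + 50 = minute 106.
Job 4 has to wait for job 3 (finishes minute 106, plus 10-minute gap → minute 116); job 1 (finishes minute 55, plus 10-minute gap → minute 65). The latest of these is minute 116, so job 4 runs minute 116 to 116 + 55 = minute 171.
Job 5 needs all of job 4 (finishes minute 171); job 2 (finishes minute 51). That puts its earliest start at minute 171; it finishes at 171 + 50 = minute 221.
Job 6 needs all of job 5 (finishes minute 221, plus 25-minute gap → minute 246); job 4 (finishes minute 171). That puts its earliest start at minute 246; it finishes at 246 + 25 = minute 271.
All tasks are finished once the last one completes. Finish times: Job 1 at 55, Job 2 at 51, Job 3 at 106, Job 4 at 171, Job 5 at 221, Job 6 at 271. The latest is minute 271.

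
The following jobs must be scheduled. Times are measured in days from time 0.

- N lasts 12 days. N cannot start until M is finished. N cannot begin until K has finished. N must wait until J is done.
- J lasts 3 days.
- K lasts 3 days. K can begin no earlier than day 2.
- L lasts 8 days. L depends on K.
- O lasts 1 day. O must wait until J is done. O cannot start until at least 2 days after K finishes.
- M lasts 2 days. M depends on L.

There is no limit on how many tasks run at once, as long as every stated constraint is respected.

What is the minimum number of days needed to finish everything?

K waits on its own release at day 2, so it starts at day 2 and finishes at 2 + 3 = day 5.
L waits on K (finishes day 5), so it starts at day 5 and finishes at 5 + 8 = day 13.
M cannot begin until L (finishes day 13). It runs from day 13 to 13 + 2 = day 15.
J has no prerequisites, so it starts at day 0 and finishes at day 3.
O cannot start until J (finishes day 3); K (finishes day 5, plus 2-day gap → day 7). The controlling bound is day 7, so O finishes at 7 + 1 = day 8.
N needs all of M (finishes day 15); K (finishes day 5); J (finishes day 3). That puts its earliest start at day 15; it finishes at 15 + 12 = day 27.
All tasks are finished once the last one completes. Finish times: J at 3, K at 5, L at 13, M at 15, N at 27, O at 8. The latest is day 27.

27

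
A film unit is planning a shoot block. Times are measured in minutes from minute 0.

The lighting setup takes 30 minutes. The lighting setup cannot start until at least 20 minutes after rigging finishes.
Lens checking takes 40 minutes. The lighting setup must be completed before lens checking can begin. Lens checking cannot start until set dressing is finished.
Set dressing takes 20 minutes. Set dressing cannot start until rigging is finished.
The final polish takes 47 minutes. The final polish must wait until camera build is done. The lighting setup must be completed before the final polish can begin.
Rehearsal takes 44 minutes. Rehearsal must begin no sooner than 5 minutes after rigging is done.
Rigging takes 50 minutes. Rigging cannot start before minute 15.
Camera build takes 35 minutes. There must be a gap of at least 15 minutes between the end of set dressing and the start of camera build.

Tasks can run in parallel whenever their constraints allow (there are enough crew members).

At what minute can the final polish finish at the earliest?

Rigging cannot begin until its own release at minute 15. It runs from minute 15 to 15 + 50 = minute 65.
The lighting setup waits on rigging (finishes minute 65, plus 20-minute gap → minute 85), so it starts at minute 85 and finishes at 85 + 30 = minute 115.
After rigging (finishes minute 65), set dressing can start at minute 65 and finishes at minute 85.
Camera build waits on set dressing (finishes minute 85, plus 15-minute gap → minute 100), so it starts at minute 100 and finishes at 100 + 35 = minute 135.
The final polish needs all of camera build (finishes minute 135); the lighting setup (finishes minute 115). That puts its earliest start at minute 135; it finishes at 135 + 47 = minute 182.

182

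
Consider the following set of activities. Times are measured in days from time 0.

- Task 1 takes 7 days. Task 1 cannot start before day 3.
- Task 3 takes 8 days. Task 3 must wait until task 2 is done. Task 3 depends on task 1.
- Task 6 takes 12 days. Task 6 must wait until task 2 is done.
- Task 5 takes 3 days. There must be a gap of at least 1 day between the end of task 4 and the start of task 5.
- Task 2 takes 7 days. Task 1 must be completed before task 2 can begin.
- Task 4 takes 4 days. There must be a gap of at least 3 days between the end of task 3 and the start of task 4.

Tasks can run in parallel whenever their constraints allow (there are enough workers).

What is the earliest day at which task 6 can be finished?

29

Task 1 waits on its own release at day 3, so it starts at day 3 and finishes at 3 + 7 = day 10.
Task 2 cannot begin until task 1 (finishes day 10). It runs from day 10 to 10 + 7 = day 17.
Task 6 waits on task 2 (finishes day 17), so it starts at day 17 and finishes at 17 + 12 = day 29.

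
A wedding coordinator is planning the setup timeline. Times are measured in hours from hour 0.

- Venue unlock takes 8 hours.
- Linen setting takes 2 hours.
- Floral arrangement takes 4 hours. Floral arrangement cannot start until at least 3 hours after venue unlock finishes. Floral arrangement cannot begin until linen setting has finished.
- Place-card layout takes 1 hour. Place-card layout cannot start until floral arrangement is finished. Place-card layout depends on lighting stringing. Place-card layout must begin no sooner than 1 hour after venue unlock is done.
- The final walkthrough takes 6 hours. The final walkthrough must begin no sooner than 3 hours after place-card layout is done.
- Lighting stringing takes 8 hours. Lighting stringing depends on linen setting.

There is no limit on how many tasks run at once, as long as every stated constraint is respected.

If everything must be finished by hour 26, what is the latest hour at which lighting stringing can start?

To finish by hour 26, the final walkthrough (duration 6) must start no later than hour 20.
Place-card layout has to be done before the final walkthrough (must start by hour 20, minus 3-hour gap → hour 17). That means finishing by hour 17, i.e. starting by 17 − 1 = hour 16.
Lighting stringing feeds into place-card layout (must start by hour 16); so lighting stringing must finish by hour 16 and therefore start by hour 8.

8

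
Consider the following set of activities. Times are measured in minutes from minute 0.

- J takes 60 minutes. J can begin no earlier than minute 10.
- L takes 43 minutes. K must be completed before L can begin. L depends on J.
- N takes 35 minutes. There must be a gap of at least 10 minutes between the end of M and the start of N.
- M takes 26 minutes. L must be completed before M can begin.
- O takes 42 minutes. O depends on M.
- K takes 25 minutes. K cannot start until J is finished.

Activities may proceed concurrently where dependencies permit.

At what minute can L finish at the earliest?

138

J waits on its own release at minute 10, so it starts at minute 10 and finishes at 10 + 60 = minute 70.
After J (finishes minute 70), K can start at minute 70 and finishes at minute 95.
L cannot start until K (finishes minute 95); J (finishes minute 70). The controlling bound is minute 95, so L finishes at 95 + 43 = minute 138.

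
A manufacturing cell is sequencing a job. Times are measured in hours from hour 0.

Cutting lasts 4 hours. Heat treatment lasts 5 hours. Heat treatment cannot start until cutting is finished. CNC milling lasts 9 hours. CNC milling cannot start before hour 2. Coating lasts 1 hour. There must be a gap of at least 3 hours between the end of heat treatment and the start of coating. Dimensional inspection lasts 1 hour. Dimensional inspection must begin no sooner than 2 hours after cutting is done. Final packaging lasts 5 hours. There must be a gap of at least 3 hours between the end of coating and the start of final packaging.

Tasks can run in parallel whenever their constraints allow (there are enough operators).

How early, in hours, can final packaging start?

Cutting can start immediately at hour 0; it finishes at hour 4.
Heat treatment cannot begin until cutting (finishes hour 4). It runs from hour 4 to 4 + 5 = hour 9.
Coating waits on heat treatment (finishes hour 9, plus 3-hour gap → hour 12), so it starts at hour 12 and finishes at 12 + 1 = hour 13.
Final packaging waits on coating (finishes hour 13, plus 3-hour gap → hour 16), so the earliest it can start is hour 16.

16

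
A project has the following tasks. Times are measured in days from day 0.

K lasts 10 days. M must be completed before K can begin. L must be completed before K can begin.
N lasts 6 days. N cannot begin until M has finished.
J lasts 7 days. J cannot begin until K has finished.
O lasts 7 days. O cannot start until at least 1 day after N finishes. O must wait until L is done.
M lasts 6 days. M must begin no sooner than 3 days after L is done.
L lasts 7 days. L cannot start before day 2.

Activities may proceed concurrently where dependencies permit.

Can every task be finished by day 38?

Yes

L waits on its own release at day 2, so it starts at day 2 and finishes at 2 + 7 = day 9.
After L (finishes day 9, plus 3-day gap → day 12), M can start at day 12 and finishes at day 18.
After M (finishes day 18), N can start at day 18 and finishes at day 24.
O has to wait for N (finishes day 24, plus 1-day gap → day 25); L (finishes day 9). The latest of these is day 25, so O runs day 25 to 25 + 7 = day 32.
K cannot start until M (finishes day 18); L (finishes day 9). The controlling bound is day 18, so K finishes at 18 + 10 = day 28.
After K (finishes day 28), J can start at day 28 and finishes at day 35.
Every task is finished by day 35, which is no later than the deadline of 38, so the schedule is feasible.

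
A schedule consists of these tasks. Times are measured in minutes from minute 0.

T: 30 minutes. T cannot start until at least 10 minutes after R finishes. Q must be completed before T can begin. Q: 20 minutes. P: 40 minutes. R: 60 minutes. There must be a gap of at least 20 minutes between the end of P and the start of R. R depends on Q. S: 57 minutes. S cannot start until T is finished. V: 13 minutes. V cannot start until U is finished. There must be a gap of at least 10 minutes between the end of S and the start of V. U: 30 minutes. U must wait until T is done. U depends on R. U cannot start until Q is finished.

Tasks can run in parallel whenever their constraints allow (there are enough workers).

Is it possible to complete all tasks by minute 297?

Yes

Nothing blocks Q, so it runs from minute 0 to minute 20.
Nothing blocks P, so it runs from minute 0 to minute 40.
R has to wait for P (finishes minute 40, plus 20-minute gap → minute 60); Q (finishes minute 20). The latest of these is minute 60, so R runs minute 60 to 60 + 60 = minute 120.
For T: R (finishes minute 120, plus 10-minute gap → minute 130); Q (finishes minute 20). Taking the maximum gives a start of minute 130, and it finishes at 130 + 30 = minute 160.
U needs all of T (finishes minute 160); R (finishes minute 120); Q (finishes minute 20). That puts its earliest start at minute 160; it finishes at 160 + 30 = minute 190.
After T (finishes minute 160), S can start at minute 160 and finishes at minute 217.
V cannot start until U (finishes minute 190); S (finishes minute 217, plus 10-minute gap → minute 227). The controlling bound is minute 227, so V finishes at 227 + 13 = minute 240.
Every task is finished by minute 240, which is no later than the deadline of 297, so the schedule is feasible.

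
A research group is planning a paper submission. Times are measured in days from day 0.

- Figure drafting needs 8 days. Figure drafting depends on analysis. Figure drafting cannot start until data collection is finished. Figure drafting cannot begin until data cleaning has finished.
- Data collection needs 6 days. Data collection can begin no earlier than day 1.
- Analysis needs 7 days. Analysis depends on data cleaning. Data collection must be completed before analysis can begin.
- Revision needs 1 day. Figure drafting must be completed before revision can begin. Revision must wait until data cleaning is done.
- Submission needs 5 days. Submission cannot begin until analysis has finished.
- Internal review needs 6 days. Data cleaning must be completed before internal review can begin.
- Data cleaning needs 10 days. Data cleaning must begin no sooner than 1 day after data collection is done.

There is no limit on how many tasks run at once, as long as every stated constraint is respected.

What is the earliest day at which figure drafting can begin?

25

Data collection waits on its own release at day 1, so it starts at day 1 and finishes at 1 + 6 = day 7.
Data cleaning cannot begin until data collection (finishes day 7, plus 1-day gap → day 8). It runs from day 8 to 8 + 10 = day 18.
Analysis needs all of data cleaning (finishes day 18); data collection (finishes day 7). That puts its earliest start at day 18; it finishes at 18 + 7 = day 25.
Figure drafting waits on analysis (finishes day 25); data collection (finishes day 7); data cleaning (finishes day 18). The latest of these is day 25, which is the earliest figure drafting can start.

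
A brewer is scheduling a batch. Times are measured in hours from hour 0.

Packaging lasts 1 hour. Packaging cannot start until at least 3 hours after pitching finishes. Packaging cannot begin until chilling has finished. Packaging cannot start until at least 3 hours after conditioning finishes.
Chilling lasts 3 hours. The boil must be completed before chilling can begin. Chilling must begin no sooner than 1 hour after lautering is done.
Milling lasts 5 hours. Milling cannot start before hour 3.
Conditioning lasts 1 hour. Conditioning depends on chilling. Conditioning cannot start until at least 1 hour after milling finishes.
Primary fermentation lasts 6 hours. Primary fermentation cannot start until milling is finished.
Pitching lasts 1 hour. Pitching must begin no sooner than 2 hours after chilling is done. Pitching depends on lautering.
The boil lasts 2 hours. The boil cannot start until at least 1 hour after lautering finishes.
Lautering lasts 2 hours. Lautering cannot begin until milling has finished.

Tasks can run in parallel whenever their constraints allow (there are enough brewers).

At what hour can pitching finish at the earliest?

19

After its own release at hour 3, milling can start at hour 3 and finishes at hour 8.
After milling (finishes hour 8), lautering can start at hour 8 and finishes at hour 10.
The boil cannot begin until lautering (finishes hour 10, plus 1-hour gap → hour 11). It runs from hour 11 to 11 + 2 = hour 13.
For chilling: the boil (finishes hour 13); lautering (finishes hour 10, plus 1-hour gap → hour 11). Taking the maximum gives a start of hour 13, and it finishes at 13 + 3 = hour 16.
For pitching: chilling (finishes hour 16, plus 2-hour gap → hour 18); lautering (finishes hour 10). Taking the maximum gives a start of hour 18, and it finishes at 18 + 1 = hour 19.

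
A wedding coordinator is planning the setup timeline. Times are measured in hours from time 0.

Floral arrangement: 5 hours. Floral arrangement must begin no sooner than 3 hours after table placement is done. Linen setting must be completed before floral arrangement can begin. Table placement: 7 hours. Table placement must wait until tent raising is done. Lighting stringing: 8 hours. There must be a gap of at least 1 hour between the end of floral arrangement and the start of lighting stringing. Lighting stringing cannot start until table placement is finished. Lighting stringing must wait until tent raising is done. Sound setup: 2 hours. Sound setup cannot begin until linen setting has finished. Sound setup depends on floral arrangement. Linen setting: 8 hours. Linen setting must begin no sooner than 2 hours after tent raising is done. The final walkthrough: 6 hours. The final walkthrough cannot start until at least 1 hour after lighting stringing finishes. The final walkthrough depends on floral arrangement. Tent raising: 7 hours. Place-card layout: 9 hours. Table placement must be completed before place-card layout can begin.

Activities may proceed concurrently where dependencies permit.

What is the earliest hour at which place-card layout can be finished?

23

Tent raising can start immediately at hour 0; it finishes at hour 7.
After tent raising (finishes hour 7), table placement can start at hour 7 and finishes at hour 14.
After table placement (finishes hour 14), place-card layout can start at hour 14 and finishes at hour 23.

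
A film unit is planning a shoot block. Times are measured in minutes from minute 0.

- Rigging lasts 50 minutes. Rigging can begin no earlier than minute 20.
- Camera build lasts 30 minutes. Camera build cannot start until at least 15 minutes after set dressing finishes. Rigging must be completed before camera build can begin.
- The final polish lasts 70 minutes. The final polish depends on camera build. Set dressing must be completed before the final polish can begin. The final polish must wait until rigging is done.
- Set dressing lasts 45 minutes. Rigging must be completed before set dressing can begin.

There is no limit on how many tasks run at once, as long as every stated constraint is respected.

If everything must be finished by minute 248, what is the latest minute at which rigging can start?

38

To finish by minute 248, the final polish (duration 70) must start no later than minute 178.
Camera build has to be done before the final polish (must start by minute 178). That means finishing by minute 178, i.e. starting by 178 − 30 = minute 148.
Set dressing must finish in time for camera build (must start by minute 148, minus 15-minute gap → minute 133); the final polish (must start by minute 178). The tightest is minute 133, so set dressing must start by 133 − 45 = minute 88.
Rigging has several dependents: set dressing (must start by minute 88); camera build (must start by minute 148); the final polish (must start by minute 178). The earliest of those limits is minute 88, so rigging must start by 88 − 50 = minute 38.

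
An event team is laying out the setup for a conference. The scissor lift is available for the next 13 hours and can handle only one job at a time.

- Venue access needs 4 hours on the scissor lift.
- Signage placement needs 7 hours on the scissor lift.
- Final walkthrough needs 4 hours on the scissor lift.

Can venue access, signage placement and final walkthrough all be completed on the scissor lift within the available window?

Running back to back, the jobs need 4 + 7 + 4 = 15 hours on the scissor lift.
Since 15 > 13, they cannot all fit.

No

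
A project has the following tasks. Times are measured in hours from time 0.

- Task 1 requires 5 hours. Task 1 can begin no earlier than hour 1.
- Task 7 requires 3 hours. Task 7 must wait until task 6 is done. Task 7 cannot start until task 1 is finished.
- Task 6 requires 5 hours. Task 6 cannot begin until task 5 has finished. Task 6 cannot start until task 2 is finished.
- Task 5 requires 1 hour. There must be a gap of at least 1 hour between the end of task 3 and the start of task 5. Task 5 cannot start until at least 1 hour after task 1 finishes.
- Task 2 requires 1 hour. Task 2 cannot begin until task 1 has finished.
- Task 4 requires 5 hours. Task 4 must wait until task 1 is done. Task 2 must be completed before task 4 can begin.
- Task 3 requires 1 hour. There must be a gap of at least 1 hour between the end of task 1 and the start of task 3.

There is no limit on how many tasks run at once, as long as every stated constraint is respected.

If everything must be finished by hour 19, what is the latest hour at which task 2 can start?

10

Task 4 must finish by hour 19; it takes 5 hours, so it must start by 19 − 5 = hour 14.
To finish by hour 19, task 7 (duration 3) must start no later than hour 16.
Task 6 has to be done before task 7 (must start by hour 16). That means finishing by hour 16, i.e. starting by 16 − 5 = hour 11.
Task 2 must finish in time for task 4 (must start by hour 14); task 6 (must start by hour 11). The tightest is hour 11, so task 2 must start by 11 − 1 = hour 10.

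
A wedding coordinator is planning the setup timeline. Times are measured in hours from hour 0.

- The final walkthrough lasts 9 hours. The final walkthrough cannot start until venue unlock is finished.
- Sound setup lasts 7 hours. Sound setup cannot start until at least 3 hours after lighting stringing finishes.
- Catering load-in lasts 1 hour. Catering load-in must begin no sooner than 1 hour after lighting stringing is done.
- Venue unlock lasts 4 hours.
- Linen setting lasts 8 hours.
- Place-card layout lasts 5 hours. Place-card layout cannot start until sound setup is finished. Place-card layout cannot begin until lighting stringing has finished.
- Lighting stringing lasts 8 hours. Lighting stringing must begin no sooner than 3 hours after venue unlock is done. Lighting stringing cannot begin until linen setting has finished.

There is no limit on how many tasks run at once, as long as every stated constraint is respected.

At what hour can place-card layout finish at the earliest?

Nothing blocks linen setting, so it runs from hour 0 to hour 8.
Nothing blocks venue unlock, so it runs from hour 0 to hour 4.
Lighting stringing cannot start until venue unlock (finishes hour 4, plus 3-hour gap → hour 7); linen setting (finishes hour 8). The controlling bound is hour 8, so lighting stringing finishes at 8 + 8 = hour 16.
Sound setup waits on lighting stringing (finishes hour 16, plus 3-hour gap → hour 19), so it starts at hour 19 and finishes at 19 + 7 = hour 26.
For place-card layout: sound setup (finishes hour 26); lighting stringing (finishes hour 16). Taking the maximum gives a start of hour 26, and it finishes at 26 + 5 = hour 31.

31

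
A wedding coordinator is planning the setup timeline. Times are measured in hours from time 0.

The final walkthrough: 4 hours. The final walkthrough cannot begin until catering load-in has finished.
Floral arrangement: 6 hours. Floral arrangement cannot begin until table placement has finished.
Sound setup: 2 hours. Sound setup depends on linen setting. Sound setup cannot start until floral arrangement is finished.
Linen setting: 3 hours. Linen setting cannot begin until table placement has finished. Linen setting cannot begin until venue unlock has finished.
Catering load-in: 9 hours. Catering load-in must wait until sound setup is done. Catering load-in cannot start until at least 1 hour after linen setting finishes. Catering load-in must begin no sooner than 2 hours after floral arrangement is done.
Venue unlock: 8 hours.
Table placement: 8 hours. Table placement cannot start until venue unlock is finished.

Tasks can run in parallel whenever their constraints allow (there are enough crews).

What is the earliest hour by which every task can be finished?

Venue unlock has no prerequisites, so it starts at hour 0 and finishes at hour 8.
Table placement waits on venue unlock (finishes hour 8), so it starts at hour 8 and finishes at 8 + 8 = hour 16.
After table placement (finishes hour 16), floral arrangement can start at hour 16 and finishes at hour 22.
For linen setting: table placement (finishes hour 16); venue unlock (finishes hour 8). Taking the maximum gives a start of hour 16, and it finishes at 16 + 3 = hour 19.
For sound setup: linen setting (finishes hour 19); floral arrangement (finishes hour 22). Taking the maximum gives a start of hour 22, and it finishes at 22 + 2 = hour 24.
For catering load-in: sound setup (finishes hour 24); linen setting (finishes hour 19, plus 1-hour gap → hour 20); floral arrangement (finishes hour 22, plus 2-hour gap → hour 24). Taking the maximum gives a start of hour 24, and it finishes at 24 + 9 = hour 33.
The final walkthrough waits on catering load-in (finishes hour 33), so it starts at hour 33 and finishes at 33 + 4 = hour 37.
All tasks are finished once the last one completes. Finish times: Venue unlock at 8, Table placement at 16, Linen setting at 19, Floral arrangement at 22, Sound setup at 24, Catering load-in at 33, The final walkthrough at 37. The latest is hour 37.

37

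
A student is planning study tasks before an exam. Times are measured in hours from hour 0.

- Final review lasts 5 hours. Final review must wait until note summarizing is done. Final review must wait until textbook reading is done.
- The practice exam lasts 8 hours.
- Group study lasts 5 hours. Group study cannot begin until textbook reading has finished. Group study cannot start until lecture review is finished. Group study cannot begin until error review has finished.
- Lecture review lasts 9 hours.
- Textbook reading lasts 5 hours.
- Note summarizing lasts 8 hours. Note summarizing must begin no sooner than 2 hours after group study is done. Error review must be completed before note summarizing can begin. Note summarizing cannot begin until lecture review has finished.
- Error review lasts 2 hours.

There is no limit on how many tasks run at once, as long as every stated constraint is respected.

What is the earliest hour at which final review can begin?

24

Error review can start immediately at hour 0; it finishes at hour 2.
Lecture review can start immediately at hour 0; it finishes at hour 9.
Textbook reading has no prerequisites, so it starts at hour 0 and finishes at hour 5.
For group study: textbook reading (finishes hour 5); lecture review (finishes hour 9); error review (finishes hour 2). Taking the maximum gives a start of hour 9, and it finishes at 9 + 5 = hour 14.
Note summarizing needs all of group study (finishes hour 14, plus 2-hour gap → hour 16); error review (finishes hour 2); lecture review (finishes hour 9). That puts its earliest start at hour 16; it finishes at 16 + 8 = hour 24.
Final review waits on note summarizing (finishes hour 24); textbook reading (finishes hour 5). The latest of these is hour 24, which is the earliest final review can start.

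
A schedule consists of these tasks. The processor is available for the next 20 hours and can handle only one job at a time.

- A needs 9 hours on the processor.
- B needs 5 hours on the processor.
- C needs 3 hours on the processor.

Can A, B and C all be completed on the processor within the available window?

Running back to back, the jobs need 9 + 5 + 3 = 17 hours on the processor.
Since 17 ≤ 20, they fit within the window.

Yes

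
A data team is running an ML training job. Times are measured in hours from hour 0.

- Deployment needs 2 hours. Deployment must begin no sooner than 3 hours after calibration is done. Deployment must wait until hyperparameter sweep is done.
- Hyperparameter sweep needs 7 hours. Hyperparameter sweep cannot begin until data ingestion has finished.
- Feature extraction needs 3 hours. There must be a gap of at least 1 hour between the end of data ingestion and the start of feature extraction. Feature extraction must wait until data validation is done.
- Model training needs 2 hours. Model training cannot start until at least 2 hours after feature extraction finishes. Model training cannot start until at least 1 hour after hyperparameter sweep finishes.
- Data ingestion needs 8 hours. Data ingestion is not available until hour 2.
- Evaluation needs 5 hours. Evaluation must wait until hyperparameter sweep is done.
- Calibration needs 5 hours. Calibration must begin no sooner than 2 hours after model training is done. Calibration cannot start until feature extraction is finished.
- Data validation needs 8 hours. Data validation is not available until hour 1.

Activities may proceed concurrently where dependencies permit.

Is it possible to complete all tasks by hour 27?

No

Data validation cannot begin until its own release at hour 1. It runs from hour 1 to 1 + 8 = hour 9.
After its own release at hour 2, data ingestion can start at hour 2 and finishes at hour 10.
Hyperparameter sweep waits on data ingestion (finishes hour 10), so it starts at hour 10 and finishes at 10 + 7 = hour 17.
After hyperparameter sweep (finishes hour 17), evaluation can start at hour 17 and finishes at hour 22.
Feature extraction has to wait for data ingestion (finishes hour 10, plus 1-hour gap → hour 11); data validation (finishes hour 9). The latest of these is hour 11, so feature extraction runs hour 11 to 11 + 3 = hour 14.
For model training: feature extraction (finishes hour 14, plus 2-hour gap → hour 16); hyperparameter sweep (finishes hour 17, plus 1-hour gap → hour 18). Taking the maximum gives a start of hour 18, and it finishes at 18 + 2 = hour 20.
For calibration: model training (finishes hour 20, plus 2-hour gap → hour 22); feature extraction (finishes hour 14). Taking the maximum gives a start of hour 22, and it finishes at 22 + 5 = hour 27.
Deployment has to wait for calibration (finishes hour 27, plus 3-hour gap → hour 30); hyperparameter sweep (finishes hour 17). The latest of these is hour 30, so deployment runs hour 30 to 30 + 2 = hour 32.
The earliest everything can be done is hour 32, which is after the deadline of 27, so it is not possible.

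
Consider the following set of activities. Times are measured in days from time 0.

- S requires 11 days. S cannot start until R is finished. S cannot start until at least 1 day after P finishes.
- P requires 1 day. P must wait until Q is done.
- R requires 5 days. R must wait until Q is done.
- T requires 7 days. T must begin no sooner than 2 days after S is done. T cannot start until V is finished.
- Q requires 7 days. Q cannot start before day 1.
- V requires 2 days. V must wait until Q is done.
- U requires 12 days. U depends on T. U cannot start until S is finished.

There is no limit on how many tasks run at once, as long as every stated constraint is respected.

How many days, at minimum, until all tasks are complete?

Q waits on its own release at day 1, so it starts at day 1 and finishes at 1 + 7 = day 8.
After Q (finishes day 8), V can start at day 8 and finishes at day 10.
R cannot begin until Q (finishes day 8). It runs from day 8 to 8 + 5 = day 13.
P cannot begin until Q (finishes day 8). It runs from day 8 to 8 + 1 = day 9.
S has to wait for R (finishes day 13); P (finishes day 9, plus 1-day gap → day 10). The latest of these is day 13, so S runs day 13 to 13 + 11 = day 24.
T cannot start until S (finishes day 24, plus 2-day gap → day 26); V (finishes day 10). The controlling bound is day 26, so T finishes at 26 + 7 = day 33.
U has to wait for T (finishes day 33); S (finishes day 24). The latest of these is day 33, so U runs day 33 to 33 + 12 = day 45.
All tasks are finished once the last one completes. Finish times: P at 9, Q at 8, R at 13, S at 24, T at 33, U at 45, V at 10. The latest is day 45.

45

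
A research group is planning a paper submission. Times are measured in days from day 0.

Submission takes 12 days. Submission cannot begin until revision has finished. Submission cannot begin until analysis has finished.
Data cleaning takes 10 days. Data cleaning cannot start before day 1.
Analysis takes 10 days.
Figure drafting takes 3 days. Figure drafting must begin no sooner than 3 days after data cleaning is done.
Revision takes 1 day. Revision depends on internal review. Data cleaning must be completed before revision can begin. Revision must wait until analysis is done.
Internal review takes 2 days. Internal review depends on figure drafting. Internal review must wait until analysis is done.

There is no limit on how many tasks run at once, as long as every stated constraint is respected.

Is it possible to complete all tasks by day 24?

Analysis can start immediately at day 0; it finishes at day 10.
Data cleaning cannot begin until its own release at day 1. It runs from day 1 to 1 + 10 = day 11.
Figure drafting cannot begin until data cleaning (finishes day 11, plus 3-day gap → day 14). It runs from day 14 to 14 + 3 = day 17.
Internal review needs all of figure drafting (finishes day 17); analysis (finishes day 10). That puts its earliest start at day 17; it finishes at 17 + 2 = day 19.
For revision: internal review (finishes day 19); data cleaning (finishes day 11); analysis (finishes day 10). Taking the maximum gives a start of day 19, and it finishes at 19 + 1 = day 20.
Submission cannot start until revision (finishes day 20); analysis (finishes day 10). The controlling bound is day 20, so submission finishes at 20 + 12 = day 32.
The earliest everything can be done is day 32, which is after the deadline of 24, so it is not possible.

No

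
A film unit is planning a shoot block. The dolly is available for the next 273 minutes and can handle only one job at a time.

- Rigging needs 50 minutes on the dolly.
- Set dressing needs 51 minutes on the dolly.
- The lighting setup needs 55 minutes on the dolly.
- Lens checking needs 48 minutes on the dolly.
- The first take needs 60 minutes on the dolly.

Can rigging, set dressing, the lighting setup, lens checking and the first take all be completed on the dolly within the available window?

Yes

Running back to back, the jobs need 50 + 51 + 55 + 48 + 60 = 264 minutes on the dolly.
Since 264 ≤ 273, they fit within the window.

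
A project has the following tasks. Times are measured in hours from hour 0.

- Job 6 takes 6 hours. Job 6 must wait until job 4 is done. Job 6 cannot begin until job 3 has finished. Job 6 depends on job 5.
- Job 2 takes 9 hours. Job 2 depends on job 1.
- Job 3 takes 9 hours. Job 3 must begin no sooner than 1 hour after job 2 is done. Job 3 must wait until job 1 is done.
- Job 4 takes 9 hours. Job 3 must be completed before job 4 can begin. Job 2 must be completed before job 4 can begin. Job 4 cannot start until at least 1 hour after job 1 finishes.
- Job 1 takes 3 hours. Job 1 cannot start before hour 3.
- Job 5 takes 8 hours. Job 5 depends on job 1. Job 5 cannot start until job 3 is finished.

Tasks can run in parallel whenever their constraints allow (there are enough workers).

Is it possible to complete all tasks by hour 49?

Yes

Job 1 waits on its own release at hour 3, so it starts at hour 3 and finishes at 3 + 3 = hour 6.
After job 1 (finishes hour 6), job 2 can start at hour 6 and finishes at hour 15.
Job 3 has to wait for job 2 (finishes hour 15, plus 1-hour gap → hour 16); job 1 (finishes hour 6). The latest of these is hour 16, so job 3 runs hour 16 to 16 + 9 = hour 25.
Job 5 needs all of job 1 (finishes hour 6); job 3 (finishes hour 25). That puts its earliest start at hour 25; it finishes at 25 + 8 = hour 33.
Job 4 needs all of job 3 (finishes hour 25); job 2 (finishes hour 15); job 1 (finishes hour 6, plus 1-hour gap → hour 7). That puts its earliest start at hour 25; it finishes at 25 + 9 = hour 34.
Job 6 needs all of job 4 (finishes hour 34); job 3 (finishes hour 25); job 5 (finishes hour 33). That puts its earliest start at hour 34; it finishes at 34 + 6 = hour 40.
Every task is finished by hour 40, which is no later than the deadline of 49, so the schedule is feasible.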